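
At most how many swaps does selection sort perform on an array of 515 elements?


Each of the 514 passes places one element in its final position.
Pass 1: swap minimum into position 0
Pass 2: swap minimum of remaining into position 1
...
Pass 514: last two elements, one swap
Maximum swaps = 515 - 1 = 514


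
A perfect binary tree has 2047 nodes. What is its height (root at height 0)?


For a perfect binary tree of height h: n = 2^(h+1) - 1, so h = log2(n+1) - 1.
  n + 1 = 2048 = 2^11
  log2(2048) = 11
  height = 11 - 1 = 10


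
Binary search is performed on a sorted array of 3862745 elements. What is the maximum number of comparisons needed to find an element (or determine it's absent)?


Binary search halves the search space each comparison:
  Step 1: search space = 3862745 -> 1931372
  Step 2: search space = 1931372 -> 965686
  Step 3: search space = 965686 -> 482843
  Step 4: search space = 482843 -> 241421
  Step 5: search space = 241421 -> 120710
  Step 6: search space = 120710 -> 60355
  Step 7: search space = 60355 -> 30177
  Step 8: search space = 30177 -> 15088
  Step 9: search space = 15088 -> 7544
  Step 10: search space = 7544 -> 3772
  Step 11: search space = 3772 -> 1886
  Step 12: search space = 1886 -> 943
  Step 13: search space = 943 -> 471
  Step 14: search space = 471 -> 235
  Step 15: search space = 235 -> 117
  Step 16: search space = 117 -> 58
  Step 17: search space = 58 -> 29
  Step 18: search space = 29 -> 14
  Step 19: search space = 14 -> 7
  Step 20: search space = 7 -> 3
  Step 21: search space = 3 -> 1
  Step 22: search space = 1 (final check)
Maximum comparisons = floor(log2(3862745)) + 1 = 21 + 1 = 22


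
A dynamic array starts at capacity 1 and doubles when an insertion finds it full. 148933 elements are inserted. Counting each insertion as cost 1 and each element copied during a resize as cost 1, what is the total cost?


n = 148933
Insertion costs: 148933
Resizes copy 1, 2, 4, ... up to the largest power of 2 that is <= n-1 = 148932, i.e. 131072.
Copy costs = 1 + 2 + 4 + 8 + 16 + 32 + 64 + 128 + 256 + 512 + 1024 + 2048 + 4096 + 8192 + 16384 + 32768 + 65536 + 131072 = 262143
Total = 148933 + 262143 = 411076


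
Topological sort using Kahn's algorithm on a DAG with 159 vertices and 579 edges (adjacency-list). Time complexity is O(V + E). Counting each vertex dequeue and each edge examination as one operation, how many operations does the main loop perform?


Kahn's algorithm:
  1. Compute in-degrees: O(V + E)
  2. Process queue: each vertex dequeued once (O(V))
     each edge examined once (O(E))
Total = V + E = 159 + 579 = 738


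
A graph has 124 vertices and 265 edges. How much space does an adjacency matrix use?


Adjacency matrix: V x V grid of entries
Space = V^2 = 124^2 = 124 * 124 = 15376


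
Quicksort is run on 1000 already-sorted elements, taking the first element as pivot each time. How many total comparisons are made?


Sum of comparisons per partition:
999 + 998 + ... + 1 + 0
= 1000 * (1000 - 1) / 2
= 1000 * 999 / 2
= 499500


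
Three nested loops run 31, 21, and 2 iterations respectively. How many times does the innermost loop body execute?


Loop 1 (outermost): 31 iterations
Loop 2 (middle): 21 iterations per outer
Loop 3 (innermost): 2 iterations per middle
Total = 31 * 21 * 2 = 1302


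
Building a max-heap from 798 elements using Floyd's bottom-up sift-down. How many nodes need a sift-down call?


In a heap of 798 elements (0-indexed array):
  Last element index: 797
  Parent of last element: floor((797 - 1) / 2) = 398
  Internal nodes: indices 0 to 398
  Count = floor(798/2) = 399


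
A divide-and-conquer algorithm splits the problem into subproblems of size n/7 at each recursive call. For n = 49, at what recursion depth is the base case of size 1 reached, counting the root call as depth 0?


At each depth, the problem size is divided by 7:
  Depth 0: problem size = 49
  Depth 1: problem size = 7
  Depth 2: problem size = 1 (base case)
The base case is reached at depth log_7(49) = 2 (the tree has 3 levels counting depth 0, but the depth asked for is 2).
Recursion depth = 2


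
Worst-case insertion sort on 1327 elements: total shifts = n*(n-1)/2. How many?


Sum of shifts = 1 + 2 + 3 + ... + 1326
= 1327 * 1326 / 2
= 1759602 / 2
= 879801


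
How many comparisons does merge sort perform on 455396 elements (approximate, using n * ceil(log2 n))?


Recursion depth: ceil(log2(455396)) = 19
Each recursion level merges n = 455396 elements
Total = 455396 * 19 = 8652524


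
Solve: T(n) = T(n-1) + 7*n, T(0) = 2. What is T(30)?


Expanding the recurrence:
T(30) = T(29) + 7*30
       = T(28) + 7*29 + 7*30
       ...
       = T(0) + 7*(1 + 2 + ... + 30)
       = 2 + 7 * 30*31/2
       = 2 + 7 * 465
       = 2 + 3255 = 3257


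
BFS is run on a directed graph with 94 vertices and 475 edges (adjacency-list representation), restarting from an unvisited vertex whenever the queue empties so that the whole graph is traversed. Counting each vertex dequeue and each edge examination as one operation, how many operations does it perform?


A full BFS traversal dequeues each vertex exactly once and examines each directed edge exactly once.
V = 94 (vertex processing cost)
E = 475 (edge examination cost)
Total operations proportional to V + E = 94 + 475 = 569


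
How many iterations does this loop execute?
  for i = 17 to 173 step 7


The loop variable i takes values starting at 17 and increments by 7 each iteration.
Sequence: i = 17, 24, 31, 38, 45, 52, 59, 66, 73, ...
The upper bound 173 is inclusive, so the count is floor((last - first) / step) + 1:
floor((173 - 17) / 7) + 1 = floor(156/7) + 1 = 22 + 1 = 23


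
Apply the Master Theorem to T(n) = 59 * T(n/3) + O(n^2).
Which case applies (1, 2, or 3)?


The Master Theorem: T(n) = a*T(n/b) + O(n^c)
  a = 59, b = 3, c = 2
log_b(a) = log_3(59) ~ 3.712
Compare b^c with a: 3^2 = 9 < 59, so c < log_b(a).
Since c < log_b(a), Case 1 applies.
T(n) = O(n^(log_3 59)) ~ O(n^3.712)
Master Theorem case = 1


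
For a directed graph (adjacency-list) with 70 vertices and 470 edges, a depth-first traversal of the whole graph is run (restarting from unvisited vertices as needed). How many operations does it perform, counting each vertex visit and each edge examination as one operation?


A full DFS traversal visits each vertex once and examines each edge once.
V = 70
E = 470
Sum = 70 + 470 = 540


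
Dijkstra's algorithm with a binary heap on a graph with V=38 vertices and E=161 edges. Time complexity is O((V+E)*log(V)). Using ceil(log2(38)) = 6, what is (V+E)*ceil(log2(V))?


Dijkstra with a binary heap: each vertex is extracted once, each edge may relax once.
Each heap operation costs O(log V).
V + E = 38 + 161 = 199
ceil(log2(38)) = 6 (since 2^5 = 32 < 38 <= 64 = 2^6)
Total heap work = (V+E) * ceil(log2(V)) = 199 * 6 = 1194


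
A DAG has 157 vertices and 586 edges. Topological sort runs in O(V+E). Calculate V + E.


V = 157 (vertex processing)
E = 586 (edge processing)
V + E = 157 + 586 = 743


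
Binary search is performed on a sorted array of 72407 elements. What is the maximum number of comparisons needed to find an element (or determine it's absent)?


Binary search halves the search space each comparison:
  Step 1: search space = 72407 -> 36203
  Step 2: search space = 36203 -> 18101
  Step 3: search space = 18101 -> 9050
  Step 4: search space = 9050 -> 4525
  Step 5: search space = 4525 -> 2262
  Step 6: search space = 2262 -> 1131
  Step 7: search space = 1131 -> 565
  Step 8: search space = 565 -> 282
  Step 9: search space = 282 -> 141
  Step 10: search space = 141 -> 70
  Step 11: search space = 70 -> 35
  Step 12: search space = 35 -> 17
  Step 13: search space = 17 -> 8
  Step 14: search space = 8 -> 4
  Step 15: search space = 4 -> 2
  Step 16: search space = 2 -> 1
  Step 17: search space = 1 (final check)
Maximum comparisons = floor(log2(72407)) + 1 = 16 + 1 = 17


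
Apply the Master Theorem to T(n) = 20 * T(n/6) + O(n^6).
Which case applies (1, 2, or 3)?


The Master Theorem: T(n) = a*T(n/b) + O(n^c)
  a = 20, b = 6, c = 6
log_b(a) = log_6(20) ~ 1.672
Compare b^c with a: 6^6 = 46656 > 20, so c > log_b(a).
Since c > log_b(a), Case 3 applies.
T(n) = O(n^6)
Master Theorem case = 3


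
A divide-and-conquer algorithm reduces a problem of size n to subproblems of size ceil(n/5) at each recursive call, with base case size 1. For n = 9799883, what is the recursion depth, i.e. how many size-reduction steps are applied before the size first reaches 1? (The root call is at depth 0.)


Each step divides the size by 5 (rounding up); after k steps the size is ceil(n/5^k), which equals 1 exactly when 5^k >= n.
So the depth is the smallest k with 5^k >= 9799883, i.e. ceil(log_5(9799883)).
5^10 = 9765625 < 9799883 <= 48828125 = 5^11
Recursion depth = 11


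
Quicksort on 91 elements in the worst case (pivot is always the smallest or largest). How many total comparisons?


In the worst case, each partition step picks the worst pivot:
  Partition 1: 90 comparisons (n-1 elements to compare)
  Partition 2: 89 comparisons
  Partition 3: 88 comparisons
  Partition 4: 87 comparisons
  Partition 5: 86 comparisons
  ...
  Last partition: 0 comparisons
Total = (n-1) + (n-2) + ... + 1 + 0 = n*(n-1)/2
= 91*90/2 = 4095


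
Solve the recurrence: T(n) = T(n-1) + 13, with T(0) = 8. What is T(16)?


Unrolling the recurrence:
T(16) = T(15) + 13
       = T(14) + 13 + 13
       = T(13) + 13*3
       ...
       = T(0) + 13*16
       = 8 + 208 = 216


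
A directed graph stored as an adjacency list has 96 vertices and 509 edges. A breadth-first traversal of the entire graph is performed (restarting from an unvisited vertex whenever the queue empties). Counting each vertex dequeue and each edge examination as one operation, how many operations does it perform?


A full BFS traversal dequeues each vertex once and examines each edge once.
Vertex visits: 96
Edge visits: 509
V + E = 96 + 509 = 605


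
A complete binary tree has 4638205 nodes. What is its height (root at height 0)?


In a complete binary tree, level k holds nodes 2^k .. 2^(k+1)-1 (1-indexed).
Height = floor(log2(n)) = floor(log2(4638205)) = 22
Check: 2^22 = 4194304 <= 4638205 < 8388608 = 2^23


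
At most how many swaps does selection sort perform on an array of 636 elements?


Each of the 635 passes places one element in its final position.
Pass 1: swap minimum into position 0
Pass 2: swap minimum of remaining into position 1
...
Pass 635: last two elements, one swap
Maximum swaps = 636 - 1 = 635


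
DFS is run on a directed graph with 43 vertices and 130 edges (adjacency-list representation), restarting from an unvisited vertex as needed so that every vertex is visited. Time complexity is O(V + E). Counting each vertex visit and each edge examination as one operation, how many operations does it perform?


A full DFS traversal processes each vertex exactly once (push/pop on stack).
Each directed edge is examined once.
V = 43, E = 130
V + E = 173


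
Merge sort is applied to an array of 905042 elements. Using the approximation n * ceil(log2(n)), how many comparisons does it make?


Merge sort divides the array into halves recursively.
Number of levels = ceil(log2(905042)) = 20
At each level, approximately n = 905042 comparisons are needed for merging.
Total comparisons ~ n * ceil(log2(n)) = 905042 * 20 = 18100840


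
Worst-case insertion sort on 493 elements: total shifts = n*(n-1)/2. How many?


Sum of shifts = 1 + 2 + 3 + ... + 492
= 493 * 492 / 2
= 242556 / 2
= 121278


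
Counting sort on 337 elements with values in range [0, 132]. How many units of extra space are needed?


Output array size: 337 (to store sorted result)
Count array size: 133 (one slot per possible value, range 0 to 132)
Total extra space = 337 + 133 = 470


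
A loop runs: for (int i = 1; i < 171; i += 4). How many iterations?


Loop starts at i = 1, increments by 4, stops when i >= 171.
Number of iterations = ceil((171 - 1) / 4)
= ceil(170 / 4)
= 43


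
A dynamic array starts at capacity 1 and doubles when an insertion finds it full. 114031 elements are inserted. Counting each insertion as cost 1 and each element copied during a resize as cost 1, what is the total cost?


n = 114031
Insertion costs: 114031
Resizes copy 1, 2, 4, ... up to the largest power of 2 that is <= n-1 = 114030, i.e. 65536.
Copy costs = 1 + 2 + 4 + 8 + 16 + 32 + 64 + 128 + 256 + 512 + 1024 + 2048 + 4096 + 8192 + 16384 + 32768 + 65536 = 131071
Total = 114031 + 131071 = 245102


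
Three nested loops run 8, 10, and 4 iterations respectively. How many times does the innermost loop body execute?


Loop 1 (outermost): 8 iterations
Loop 2 (middle): 10 iterations per outer
Loop 3 (innermost): 4 iterations per middle
Total = 8 * 10 * 4 = 320


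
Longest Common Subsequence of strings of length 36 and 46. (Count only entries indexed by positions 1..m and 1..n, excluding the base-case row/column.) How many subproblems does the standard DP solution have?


DP table indexed by positions in both strings.
First string: 36 positions
Second string: 46 positions
Total = 36 * 46 = 1656


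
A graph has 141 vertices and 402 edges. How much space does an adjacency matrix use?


Adjacency matrix: V x V grid of entries
Space = V^2 = 141^2 = 141 * 141 = 19881


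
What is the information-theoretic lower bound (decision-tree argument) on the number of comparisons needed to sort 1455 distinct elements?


A binary decision tree of height h has at most 2^h leaves and needs at least n! of them, so h >= ceil(log2(n!)).
1455! is far too large to multiply out, so use Stirling's series:
  ln(n!) ~ n ln n - n + (1/2) ln(2 pi n) + 1/(12n)  (error below 1/(360 n^3), negligible here)
  ln(1455) = 7.2827612
  n ln n = 1455 * 7.2827612 = 10596.4175
  (1/2) ln(2 pi * 1455) = (1/2) ln(9142.0346) = 4.5603
  1/(12*1455) = 0.0001
  ln(1455!) ~ 10596.4175 - 1455 + 4.5603 + 0.0001 = 9145.9779
Convert to base 2: log2(1455!) = 9145.9779 / ln 2 = 9145.9779 / 0.69314718 = 13194.8570
ceil(13194.8570) = 13195


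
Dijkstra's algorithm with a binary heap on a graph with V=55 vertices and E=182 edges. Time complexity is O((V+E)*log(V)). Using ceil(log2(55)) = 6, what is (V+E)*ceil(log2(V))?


Dijkstra with a binary heap: each vertex is extracted once, each edge may relax once.
Each heap operation costs O(log V).
V + E = 55 + 182 = 237
ceil(log2(55)) = 6 (since 2^5 = 32 < 55 <= 64 = 2^6)
Total heap work = (V+E) * ceil(log2(V)) = 237 * 6 = 1422


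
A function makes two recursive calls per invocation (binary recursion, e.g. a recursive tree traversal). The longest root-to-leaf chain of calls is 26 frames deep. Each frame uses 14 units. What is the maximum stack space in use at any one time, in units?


Binary recursion: the two calls run one after the other, so only one root-to-leaf chain of frames is on the stack at a time.
Maximum depth (longest chain) = 26 frames
Each frame = 14 units
Max stack space = 26 * 14 = 364


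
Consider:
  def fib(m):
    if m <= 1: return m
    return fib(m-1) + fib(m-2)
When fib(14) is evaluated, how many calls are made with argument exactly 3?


Let N(m) = number of times fib(m) is called while evaluating fib(14).
N(14) = 1 (the initial call).
N(13) = 1 (only fib(14) calls it).
For 1 <= m <= 12: fib(m) is called by fib(m+1) and fib(m+2), so
  N(m) = N(m+1) + N(m+2).
fib(0) is called only by fib(2), so N(0) = N(2).
Walk down from m=14:
  N(14)=1, N(13)=1, N(12)=2, N(11)=3, N(10)=5, N(9)=8, N(8)=13, N(7)=21, N(6)=34, N(5)=55, N(4)=89, N(3)=144
N(3) = 144


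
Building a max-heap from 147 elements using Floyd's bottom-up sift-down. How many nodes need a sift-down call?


In a heap of 147 elements (0-indexed array):
  Last element index: 146
  Parent of last element: floor((146 - 1) / 2) = 72
  Internal nodes: indices 0 to 72
  Count = floor(147/2) = 73


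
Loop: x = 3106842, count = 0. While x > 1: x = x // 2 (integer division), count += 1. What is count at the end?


The variable x halves each step:
x = 3106842 -> 1553421 -> 776710 -> 388355 -> 194177 -> 97088 -> 48544 -> 24272 -> 12136 -> 6068 -> 3034 -> 1517 -> 758 -> 379 -> 189 -> 94 -> 47 -> 23 -> 11 -> 5 -> 2 -> 1
Number of halvings = floor(log2(3106842)) = 21


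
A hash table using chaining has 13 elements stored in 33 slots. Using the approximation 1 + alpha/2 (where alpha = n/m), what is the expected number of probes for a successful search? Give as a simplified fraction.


Load factor alpha = n/m = 13/33
Expected probes = 1 + alpha/2 = 1 + 13/(2*33)
= 1 + 13/66
= 66/66 + 13/66
= 79/66


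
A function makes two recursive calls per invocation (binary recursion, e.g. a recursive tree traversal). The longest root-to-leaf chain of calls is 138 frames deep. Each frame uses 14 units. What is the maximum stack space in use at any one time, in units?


Binary recursion: the two calls run one after the other, so only one root-to-leaf chain of frames is on the stack at a time.
Maximum depth (longest chain) = 138 frames
Each frame = 14 units
Max stack space = 138 * 14 = 1932


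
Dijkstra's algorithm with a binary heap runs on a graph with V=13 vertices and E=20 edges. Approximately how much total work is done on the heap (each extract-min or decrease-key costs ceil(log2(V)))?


Dijkstra with a binary heap: each vertex is extracted once, each edge may relax once.
Each heap operation costs O(log V).
V + E = 13 + 20 = 33
ceil(log2(13)) = 4 (since 2^3 = 8 < 13 <= 16 = 2^4)
Total heap work = (V+E) * ceil(log2(V)) = 33 * 4 = 132


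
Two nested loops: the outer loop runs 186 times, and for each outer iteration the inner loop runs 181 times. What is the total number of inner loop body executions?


Outer loop: 186 iterations
Inner loop: 181 iterations per outer iteration
Total = 186 * 181 = 33666


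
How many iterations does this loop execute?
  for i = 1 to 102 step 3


The loop variable i takes values starting at 1 and increments by 3 each iteration.
Sequence: i = 1, 4, 7, 10, 13, 16, 19, 22, 25, ...
The upper bound 102 is inclusive, so the count is floor((last - first) / step) + 1:
floor((102 - 1) / 3) + 1 = floor(101/3) + 1 = 33 + 1 = 34


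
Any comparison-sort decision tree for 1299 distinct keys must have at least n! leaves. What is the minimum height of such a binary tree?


A binary decision tree of height h has at most 2^h leaves and needs at least n! of them, so h >= ceil(log2(n!)).
1299! is far too large to multiply out, so use Stirling's series:
  ln(n!) ~ n ln n - n + (1/2) ln(2 pi n) + 1/(12n)  (error below 1/(360 n^3), negligible here)
  ln(1299) = 7.1693500
  n ln n = 1299 * 7.1693500 = 9312.9856
  (1/2) ln(2 pi * 1299) = (1/2) ln(8161.8577) = 4.5036
  1/(12*1299) = 0.0001
  ln(1299!) ~ 9312.9856 - 1299 + 4.5036 + 0.0001 = 8018.4893
Convert to base 2: log2(1299!) = 8018.4893 / ln 2 = 8018.4893 / 0.69314718 = 11568.2348
ceil(11568.2348) = 11569


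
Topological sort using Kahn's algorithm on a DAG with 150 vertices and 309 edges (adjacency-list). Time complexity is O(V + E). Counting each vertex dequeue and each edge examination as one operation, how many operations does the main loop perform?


Kahn's algorithm:
  1. Compute in-degrees: O(V + E)
  2. Process queue: each vertex dequeued once (O(V))
     each edge examined once (O(E))
Total = V + E = 150 + 309 = 459


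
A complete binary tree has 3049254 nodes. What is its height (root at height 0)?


In a complete binary tree, level k holds nodes 2^k .. 2^(k+1)-1 (1-indexed).
Height = floor(log2(n)) = floor(log2(3049254)) = 21
Check: 2^21 = 2097152 <= 3049254 < 4194304 = 2^22


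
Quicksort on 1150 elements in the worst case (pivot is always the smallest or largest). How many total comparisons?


In the worst case, each partition step picks the worst pivot:
  Partition 1: 1149 comparisons (n-1 elements to compare)
  Partition 2: 1148 comparisons
  Partition 3: 1147 comparisons
  Partition 4: 1146 comparisons
  Partition 5: 1145 comparisons
  ...
  Last partition: 0 comparisons
Total = (n-1) + (n-2) + ... + 1 + 0 = n*(n-1)/2
= 1150*1149/2 = 660675


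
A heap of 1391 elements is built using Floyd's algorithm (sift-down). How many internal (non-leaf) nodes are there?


Leaf nodes occupy roughly half the array.
Sift-down is called for each internal node, starting from the last one.
Internal nodes = floor(n/2) = floor(1391/2) = 695


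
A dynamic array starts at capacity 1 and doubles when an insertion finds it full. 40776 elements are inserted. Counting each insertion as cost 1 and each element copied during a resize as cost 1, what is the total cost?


n = 40776
Insertion costs: 40776
Resizes copy 1, 2, 4, ... up to the largest power of 2 that is <= n-1 = 40775, i.e. 32768.
Copy costs = 1 + 2 + 4 + 8 + 16 + 32 + 64 + 128 + 256 + 512 + 1024 + 2048 + 4096 + 8192 + 16384 + 32768 = 65535
Total = 40776 + 65535 = 106311


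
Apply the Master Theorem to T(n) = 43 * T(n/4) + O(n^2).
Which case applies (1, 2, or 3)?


The Master Theorem: T(n) = a*T(n/b) + O(n^c)
  a = 43, b = 4, c = 2
log_b(a) = log_4(43) ~ 2.713
Compare b^c with a: 4^2 = 16 < 43, so c < log_b(a).
Since c < log_b(a), Case 1 applies.
T(n) = O(n^(log_4 43)) ~ O(n^2.713)
Master Theorem case = 1


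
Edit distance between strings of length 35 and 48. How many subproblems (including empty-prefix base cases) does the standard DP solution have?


The table includes base cases (empty prefixes).
Rows: (m+1) = 36
Columns: (n+1) = 49
Total = 36 * 49 = 1764


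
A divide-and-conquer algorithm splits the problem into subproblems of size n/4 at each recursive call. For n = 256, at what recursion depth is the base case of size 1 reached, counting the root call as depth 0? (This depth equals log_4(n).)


At each depth, the problem size is divided by 4:
  Depth 0: problem size = 256
  Depth 1: problem size = 64
  Depth 2: problem size = 16
  Depth 3: problem size = 4
  Depth 4: problem size = 1 (base case)
The base case is reached at depth log_4(256) = 4 (the tree has 5 levels counting depth 0, but the depth asked for is 4).
Recursion depth = 4


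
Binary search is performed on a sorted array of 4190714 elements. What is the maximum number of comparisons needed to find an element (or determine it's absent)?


Binary search halves the search space each comparison:
  Step 1: search space = 4190714 -> 2095357
  Step 2: search space = 2095357 -> 1047678
  Step 3: search space = 1047678 -> 523839
  Step 4: search space = 523839 -> 261919
  Step 5: search space = 261919 -> 130959
  Step 6: search space = 130959 -> 65479
  Step 7: search space = 65479 -> 32739
  Step 8: search space = 32739 -> 16369
  Step 9: search space = 16369 -> 8184
  Step 10: search space = 8184 -> 4092
  Step 11: search space = 4092 -> 2046
  Step 12: search space = 2046 -> 1023
  Step 13: search space = 1023 -> 511
  Step 14: search space = 511 -> 255
  Step 15: search space = 255 -> 127
  Step 16: search space = 127 -> 63
  Step 17: search space = 63 -> 31
  Step 18: search space = 31 -> 15
  Step 19: search space = 15 -> 7
  Step 20: search space = 7 -> 3
  Step 21: search space = 3 -> 1
  Step 22: search space = 1 (final check)
Maximum comparisons = floor(log2(4190714)) + 1 = 21 + 1 = 22


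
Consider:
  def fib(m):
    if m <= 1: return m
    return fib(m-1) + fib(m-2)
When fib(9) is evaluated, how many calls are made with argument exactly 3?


Let N(m) = number of times fib(m) is called while evaluating fib(9).
N(9) = 1 (the initial call).
N(8) = 1 (only fib(9) calls it).
For 1 <= m <= 7: fib(m) is called by fib(m+1) and fib(m+2), so
  N(m) = N(m+1) + N(m+2).
fib(0) is called only by fib(2), so N(0) = N(2).
Walk down from m=9:
  N(9)=1, N(8)=1, N(7)=2, N(6)=3, N(5)=5, N(4)=8, N(3)=13
N(3) = 13


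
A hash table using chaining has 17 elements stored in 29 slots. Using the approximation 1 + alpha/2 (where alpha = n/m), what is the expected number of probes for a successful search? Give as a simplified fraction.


Load factor alpha = n/m = 17/29
Expected probes = 1 + alpha/2 = 1 + 17/(2*29)
= 1 + 17/58
= 58/58 + 17/58
= 75/58


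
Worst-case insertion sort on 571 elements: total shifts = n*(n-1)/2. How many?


Sum of shifts = 1 + 2 + 3 + ... + 570
= 571 * 570 / 2
= 325470 / 2
= 162735


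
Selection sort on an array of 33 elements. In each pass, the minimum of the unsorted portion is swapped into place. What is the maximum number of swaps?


Selection sort performs one swap per pass:
  Pass 1: find min in positions 0 to 32, swap with position 0
  Pass 2: find min in positions 1 to 32, swap with position 1
  Pass 3: find min in positions 2 to 32, swap with position 2
  Pass 4: find min in positions 3 to 32, swap with position 3
  Pass 5: find min in positions 4 to 32, swap with position 4
  ... (27 more passes)
Total passes (and swaps) = n - 1 = 33 - 1 = 32


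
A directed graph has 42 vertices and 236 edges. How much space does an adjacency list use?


Adjacency list: one list head per vertex + one entry per edge
Vertex heads: 42
Edge entries: 236
Total = 42 + 236 = 278


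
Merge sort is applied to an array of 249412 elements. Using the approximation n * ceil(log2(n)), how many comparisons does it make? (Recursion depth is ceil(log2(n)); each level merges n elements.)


Merge sort divides the array into halves recursively.
Number of levels = ceil(log2(249412)) = 18
At each level, approximately n = 249412 comparisons are needed for merging.
Total comparisons ~ n * ceil(log2(n)) = 249412 * 18 = 4489416


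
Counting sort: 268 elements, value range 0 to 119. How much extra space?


n = 268 (output array)
k = 120 (count array for 120 distinct values)
Extra space = 268 + 120 = 388


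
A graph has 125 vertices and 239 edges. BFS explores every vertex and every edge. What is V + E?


A full BFS traversal dequeues each vertex once and examines each edge once.
Vertex visits: 125
Edge visits: 239
V + E = 125 + 239 = 364


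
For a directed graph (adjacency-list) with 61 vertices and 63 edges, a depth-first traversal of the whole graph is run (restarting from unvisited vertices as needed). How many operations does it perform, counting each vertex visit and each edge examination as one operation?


A full DFS traversal visits each vertex once and examines each edge once.
V = 61
E = 63
Sum = 61 + 63 = 124


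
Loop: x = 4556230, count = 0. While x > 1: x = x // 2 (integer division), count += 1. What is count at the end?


The variable x halves each step:
x = 4556230 -> 2278115 -> 1139057 -> 569528 -> 284764 -> 142382 -> 71191 -> 35595 -> 17797 -> 8898 -> 4449 -> 2224 -> 1112 -> 556 -> 278 -> 139 -> 69 -> 34 -> 17 -> 8 -> 4 -> 2 -> 1
Number of halvings = floor(log2(4556230)) = 22


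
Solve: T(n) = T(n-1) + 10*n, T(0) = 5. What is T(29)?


Expanding the recurrence:
T(29) = T(28) + 10*29
       = T(27) + 10*28 + 10*29
       ...
       = T(0) + 10*(1 + 2 + ... + 29)
       = 5 + 10 * 29*30/2
       = 5 + 10 * 435
       = 5 + 4350 = 4355


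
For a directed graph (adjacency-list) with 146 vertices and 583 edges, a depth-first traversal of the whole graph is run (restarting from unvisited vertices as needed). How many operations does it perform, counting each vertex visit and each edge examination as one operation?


A full DFS traversal visits each vertex once and examines each edge once.
V = 146
E = 583
Sum = 146 + 583 = 729


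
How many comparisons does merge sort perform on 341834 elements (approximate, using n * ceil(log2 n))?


Recursion depth: ceil(log2(341834)) = 19
Each recursion level merges n = 341834 elements
Total = 341834 * 19 = 6494846


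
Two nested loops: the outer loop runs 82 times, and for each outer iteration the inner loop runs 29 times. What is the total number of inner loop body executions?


Outer loop: 82 iterations
Inner loop: 29 iterations per outer iteration
Total = 82 * 29 = 2378


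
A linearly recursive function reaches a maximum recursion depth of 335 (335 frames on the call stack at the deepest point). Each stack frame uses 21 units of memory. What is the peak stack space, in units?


Maximum recursion depth = 335 frames
Memory per frame = 21 units
Total stack space = depth * frame_size
= 335 * 21 = 7035


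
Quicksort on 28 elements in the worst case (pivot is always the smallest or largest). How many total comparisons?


In the worst case, each partition step picks the worst pivot:
  Partition 1: 27 comparisons (n-1 elements to compare)
  Partition 2: 26 comparisons
  Partition 3: 25 comparisons
  Partition 4: 24 comparisons
  Partition 5: 23 comparisons
  ...
  Last partition: 0 comparisons
Total = (n-1) + (n-2) + ... + 1 + 0 = n*(n-1)/2
= 28*27/2 = 378


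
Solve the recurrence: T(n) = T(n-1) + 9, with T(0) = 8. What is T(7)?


Unrolling the recurrence:
T(7) = T(6) + 9
       = T(5) + 9 + 9
       = T(4) + 9*3
       ...
       = T(0) + 9*7
       = 8 + 63 = 71


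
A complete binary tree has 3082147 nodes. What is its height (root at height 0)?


In a complete binary tree, level k holds nodes 2^k .. 2^(k+1)-1 (1-indexed).
Height = floor(log2(n)) = floor(log2(3082147)) = 21
Check: 2^21 = 2097152 <= 3082147 < 4194304 = 2^22


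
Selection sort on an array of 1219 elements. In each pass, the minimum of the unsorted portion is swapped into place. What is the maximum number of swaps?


Selection sort performs one swap per pass:
  Pass 1: find min in positions 0 to 1218, swap with position 0
  Pass 2: find min in positions 1 to 1218, swap with position 1
  Pass 3: find min in positions 2 to 1218, swap with position 2
  Pass 4: find min in positions 3 to 1218, swap with position 3
  Pass 5: find min in positions 4 to 1218, swap with position 4
  ... (1213 more passes)
Total passes (and swaps) = n - 1 = 1219 - 1 = 1218


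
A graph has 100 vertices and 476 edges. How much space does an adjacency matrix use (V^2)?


Adjacency matrix: V x V grid of entries
Space = V^2 = 100^2 = 100 * 100 = 10000


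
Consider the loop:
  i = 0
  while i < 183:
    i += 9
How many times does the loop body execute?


Starting at i = 0, each iteration adds 9.
Iterations until i >= 183:
  Iteration 1: i = 0 -> i = 9
  Iteration 2: i = 9 -> i = 18
  Iteration 3: i = 18 -> i = 27
  Iteration 4: i = 27 -> i = 36
  Iteration 5: i = 36 -> i = 45
  Iteration 6: i = 45 -> i = 54
  Iteration 7: i = 54 -> i = 63
  Iteration 8: i = 63 -> i = 72
  ... continuing ...
Total iterations = ceil(183/9) = 21


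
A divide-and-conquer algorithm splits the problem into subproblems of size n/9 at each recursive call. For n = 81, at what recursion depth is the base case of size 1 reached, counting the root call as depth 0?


At each depth, the problem size is divided by 9:
  Depth 0: problem size = 81
  Depth 1: problem size = 9
  Depth 2: problem size = 1 (base case)
The base case is reached at depth log_9(81) = 2 (the tree has 3 levels counting depth 0, but the depth asked for is 2).
Recursion depth = 2


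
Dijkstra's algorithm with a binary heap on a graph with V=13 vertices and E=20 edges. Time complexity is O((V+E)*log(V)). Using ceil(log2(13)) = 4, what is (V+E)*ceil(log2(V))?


Dijkstra with a binary heap: each vertex is extracted once, each edge may relax once.
Each heap operation costs O(log V).
V + E = 13 + 20 = 33
ceil(log2(13)) = 4 (since 2^3 = 8 < 13 <= 16 = 2^4)
Total heap work = (V+E) * ceil(log2(V)) = 33 * 4 = 132


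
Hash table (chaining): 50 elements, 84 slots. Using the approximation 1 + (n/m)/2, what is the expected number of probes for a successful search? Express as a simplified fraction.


Computing expected probes:
alpha = 50/84
= 1 + alpha/2
= 1 + 50/(2*84)
= (2*84 + 50) / (2*84)
= 218/168 = 109/84


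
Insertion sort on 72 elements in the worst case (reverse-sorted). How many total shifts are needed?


In the worst case (reverse-sorted), each element shifts past all previous:
  Element 1: 1 shifts
  Element 2: 2 shifts
  Element 3: 3 shifts
  Element 4: 4 shifts
  Element 5: 5 shifts
  ...
  Element 71: 71 shifts
Total = 1 + 2 + ... + 71
= 72*(72-1)/2 = 2556


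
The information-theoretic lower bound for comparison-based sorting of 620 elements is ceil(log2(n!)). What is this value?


A binary decision tree of height h has at most 2^h leaves and needs at least n! of them, so h >= ceil(log2(n!)).
620! is far too large to multiply out, so use Stirling's series:
  ln(n!) ~ n ln n - n + (1/2) ln(2 pi n) + 1/(12n)  (error below 1/(360 n^3), negligible here)
  ln(620) = 6.4297195
  n ln n = 620 * 6.4297195 = 3986.4261
  (1/2) ln(2 pi * 620) = (1/2) ln(3895.5749) = 4.1338
  1/(12*620) = 0.0001
  ln(620!) ~ 3986.4261 - 620 + 4.1338 + 0.0001 = 3370.5600
Convert to base 2: log2(620!) = 3370.5600 / ln 2 = 3370.5600 / 0.69314718 = 4862.6902
ceil(4862.6902) = 4863


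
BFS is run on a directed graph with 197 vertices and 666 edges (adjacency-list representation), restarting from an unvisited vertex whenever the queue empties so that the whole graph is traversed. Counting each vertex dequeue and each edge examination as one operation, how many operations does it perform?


A full BFS traversal dequeues each vertex exactly once and examines each directed edge exactly once.
V = 197 (vertex processing cost)
E = 666 (edge examination cost)
Total operations proportional to V + E = 197 + 666 = 863


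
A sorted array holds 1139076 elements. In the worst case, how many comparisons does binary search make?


Halving sequence: 1139076 -> 569538 -> 284769 -> 142384 -> 71192 -> 35596 -> 17798 -> 8899 -> 4449 -> 2224 -> 1112 -> 556 -> 278 -> 139 -> 69 -> 34 -> 17 -> 8 -> 4 -> 2 -> 1
Number of halvings = 20
Max comparisons = 20 + 1 = 21


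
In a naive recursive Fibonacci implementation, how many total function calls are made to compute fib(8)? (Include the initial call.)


Let C(m) = total calls to evaluate fib(m). Then C(0)=C(1)=1, and
C(m) = 1 + C(m-1) + C(m-2) for m >= 2.
Build the table (each entry = 1 + previous two):
  C(0) = 1
  C(1) = 1
  C(2) = 1 + 1 + 1 = 3
  C(3) = 1 + 3 + 1 = 5
  C(4) = 1 + 5 + 3 = 9
  C(5) = 1 + 9 + 5 = 15
  C(6) = 1 + 15 + 9 = 25
  C(7) = 1 + 25 + 15 = 41
  C(8) = 1 + 41 + 25 = 67
Total calls for fib(8) = 67


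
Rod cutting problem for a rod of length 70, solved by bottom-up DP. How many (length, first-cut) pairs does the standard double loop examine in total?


For each subproblem length i = 1..70, the inner loop considers i possible first cuts.
Total = 1 + 2 + ... + 70
= 70*(70+1)/2
= 70*71/2 = 2485


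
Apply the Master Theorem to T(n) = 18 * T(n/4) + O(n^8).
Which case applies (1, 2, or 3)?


The Master Theorem: T(n) = a*T(n/b) + O(n^c)
  a = 18, b = 4, c = 8
log_b(a) = log_4(18) ~ 2.085
Compare b^c with a: 4^8 = 65536 > 18, so c > log_b(a).
Since c > log_b(a), Case 3 applies.
T(n) = O(n^8)
Master Theorem case = 3


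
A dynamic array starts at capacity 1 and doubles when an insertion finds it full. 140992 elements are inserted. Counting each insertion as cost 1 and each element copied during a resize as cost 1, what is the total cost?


n = 140992
Insertion costs: 140992
Resizes copy 1, 2, 4, ... up to the largest power of 2 that is <= n-1 = 140991, i.e. 131072.
Copy costs = 1 + 2 + 4 + 8 + 16 + 32 + 64 + 128 + 256 + 512 + 1024 + 2048 + 4096 + 8192 + 16384 + 32768 + 65536 + 131072 = 262143
Total = 140992 + 262143 = 403135


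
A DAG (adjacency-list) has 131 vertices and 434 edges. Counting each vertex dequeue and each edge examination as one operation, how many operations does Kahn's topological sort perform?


V = 131 (vertex processing)
E = 434 (edge processing)
V + E = 131 + 434 = 565


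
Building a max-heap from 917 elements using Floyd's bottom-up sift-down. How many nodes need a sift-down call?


In a heap of 917 elements (0-indexed array):
  Last element index: 916
  Parent of last element: floor((916 - 1) / 2) = 457
  Internal nodes: indices 0 to 457
  Count = floor(917/2) = 458


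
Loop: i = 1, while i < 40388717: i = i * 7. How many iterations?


i multiplies by 7 each step:
i = 1 -> 7 -> 49 -> 343 -> 2401 -> 16807 -> 117649 -> 823543 -> 5764801 -> 40353607 -> 282475249 (stop)
Iterations = ceil(log_7(40388717)) = 10


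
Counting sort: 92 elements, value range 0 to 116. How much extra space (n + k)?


n = 92 (output array)
k = 117 (count array for 117 distinct values)
Extra space = 92 + 117 = 209


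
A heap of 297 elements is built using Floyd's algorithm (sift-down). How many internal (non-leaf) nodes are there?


Leaf nodes occupy roughly half the array.
Sift-down is called for each internal node, starting from the last one.
Internal nodes = floor(n/2) = floor(297/2) = 148


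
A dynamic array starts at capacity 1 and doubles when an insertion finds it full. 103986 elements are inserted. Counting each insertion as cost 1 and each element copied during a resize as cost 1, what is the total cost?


n = 103986
Insertion costs: 103986
Resizes copy 1, 2, 4, ... up to the largest power of 2 that is <= n-1 = 103985, i.e. 65536.
Copy costs = 1 + 2 + 4 + 8 + 16 + 32 + 64 + 128 + 256 + 512 + 1024 + 2048 + 4096 + 8192 + 16384 + 32768 + 65536 = 131071
Total = 103986 + 131071 = 235057


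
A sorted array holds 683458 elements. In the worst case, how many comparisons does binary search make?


Halving sequence: 683458 -> 341729 -> 170864 -> 85432 -> 42716 -> 21358 -> 10679 -> 5339 -> 2669 -> 1334 -> 667 -> 333 -> 166 -> 83 -> 41 -> 20 -> 10 -> 5 -> 2 -> 1
Number of halvings = 19
Max comparisons = 19 + 1 = 20


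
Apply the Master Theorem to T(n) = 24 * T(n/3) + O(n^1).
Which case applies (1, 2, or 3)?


The Master Theorem: T(n) = a*T(n/b) + O(n^c)
  a = 24, b = 3, c = 1
log_b(a) = log_3(24) ~ 2.893
Compare b^c with a: 3^1 = 3 < 24, so c < log_b(a).
Since c < log_b(a), Case 1 applies.
T(n) = O(n^(log_3 24)) ~ O(n^2.893)
Master Theorem case = 1


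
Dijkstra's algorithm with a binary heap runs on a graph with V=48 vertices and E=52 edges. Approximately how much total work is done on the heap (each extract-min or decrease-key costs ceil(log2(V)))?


Dijkstra with a binary heap: each vertex is extracted once, each edge may relax once.
Each heap operation costs O(log V).
V + E = 48 + 52 = 100
ceil(log2(48)) = 6 (since 2^5 = 32 < 48 <= 64 = 2^6)
Total heap work = (V+E) * ceil(log2(V)) = 100 * 6 = 600


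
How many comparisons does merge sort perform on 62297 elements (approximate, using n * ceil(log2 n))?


Recursion depth: ceil(log2(62297)) = 16
Each recursion level merges n = 62297 elements
Total = 62297 * 16 = 996752


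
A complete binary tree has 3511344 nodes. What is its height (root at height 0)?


In a complete binary tree, level k holds nodes 2^k .. 2^(k+1)-1 (1-indexed).
Height = floor(log2(n)) = floor(log2(3511344)) = 21
Check: 2^21 = 2097152 <= 3511344 < 4194304 = 2^22


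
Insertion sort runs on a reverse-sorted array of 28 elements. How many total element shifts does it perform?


Sum of shifts = 1 + 2 + 3 + ... + 27
= 28 * 27 / 2
= 756 / 2
= 378


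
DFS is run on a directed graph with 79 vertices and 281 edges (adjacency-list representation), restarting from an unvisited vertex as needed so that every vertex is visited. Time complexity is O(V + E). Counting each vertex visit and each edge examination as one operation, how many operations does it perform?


A full DFS traversal processes each vertex exactly once (push/pop on stack).
Each directed edge is examined once.
V = 79, E = 281
V + E = 360


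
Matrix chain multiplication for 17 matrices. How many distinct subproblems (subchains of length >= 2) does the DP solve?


Subproblems are indexed by (i, j) where i < j.
Number of such pairs = n*(n-1)/2
= 17 * 16 / 2
= 136


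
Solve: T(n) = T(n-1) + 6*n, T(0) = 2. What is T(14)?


Expanding the recurrence:
T(14) = T(13) + 6*14
       = T(12) + 6*13 + 6*14
       ...
       = T(0) + 6*(1 + 2 + ... + 14)
       = 2 + 6 * 14*15/2
       = 2 + 6 * 105
       = 2 + 630 = 632
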